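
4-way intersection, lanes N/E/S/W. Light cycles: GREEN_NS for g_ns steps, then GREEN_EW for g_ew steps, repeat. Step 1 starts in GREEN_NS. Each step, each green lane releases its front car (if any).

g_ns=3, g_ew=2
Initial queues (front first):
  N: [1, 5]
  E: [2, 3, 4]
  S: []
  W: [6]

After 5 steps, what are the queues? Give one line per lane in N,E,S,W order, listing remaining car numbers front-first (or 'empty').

Step 1 [NS]: N:car1-GO,E:wait,S:empty,W:wait | queues: N=1 E=3 S=0 W=1
Step 2 [NS]: N:car5-GO,E:wait,S:empty,W:wait | queues: N=0 E=3 S=0 W=1
Step 3 [NS]: N:empty,E:wait,S:empty,W:wait | queues: N=0 E=3 S=0 W=1
Step 4 [EW]: N:wait,E:car2-GO,S:wait,W:car6-GO | queues: N=0 E=2 S=0 W=0
Step 5 [EW]: N:wait,E:car3-GO,S:wait,W:empty | queues: N=0 E=1 S=0 W=0

N: empty
E: 4
S: empty
W: empty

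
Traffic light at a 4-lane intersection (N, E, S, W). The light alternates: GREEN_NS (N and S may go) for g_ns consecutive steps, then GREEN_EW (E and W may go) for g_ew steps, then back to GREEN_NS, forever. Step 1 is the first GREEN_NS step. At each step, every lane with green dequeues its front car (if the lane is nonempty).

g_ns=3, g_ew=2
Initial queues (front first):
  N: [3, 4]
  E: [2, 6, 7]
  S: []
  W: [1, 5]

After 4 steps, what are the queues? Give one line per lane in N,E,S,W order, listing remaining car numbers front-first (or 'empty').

Step 1 [NS]: N:car3-GO,E:wait,S:empty,W:wait | queues: N=1 E=3 S=0 W=2
Step 2 [NS]: N:car4-GO,E:wait,S:empty,W:wait | queues: N=0 E=3 S=0 W=2
Step 3 [NS]: N:empty,E:wait,S:empty,W:wait | queues: N=0 E=3 S=0 W=2
Step 4 [EW]: N:wait,E:car2-GO,S:wait,W:car1-GO | queues: N=0 E=2 S=0 W=1

N: empty
E: 6 7
S: empty
W: 5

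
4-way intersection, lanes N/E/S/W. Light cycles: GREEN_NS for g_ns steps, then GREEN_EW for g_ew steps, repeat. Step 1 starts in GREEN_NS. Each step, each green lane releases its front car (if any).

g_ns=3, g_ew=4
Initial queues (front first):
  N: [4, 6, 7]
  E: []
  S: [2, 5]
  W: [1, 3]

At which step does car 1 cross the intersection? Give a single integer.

Step 1 [NS]: N:car4-GO,E:wait,S:car2-GO,W:wait | queues: N=2 E=0 S=1 W=2
Step 2 [NS]: N:car6-GO,E:wait,S:car5-GO,W:wait | queues: N=1 E=0 S=0 W=2
Step 3 [NS]: N:car7-GO,E:wait,S:empty,W:wait | queues: N=0 E=0 S=0 W=2
Step 4 [EW]: N:wait,E:empty,S:wait,W:car1-GO | queues: N=0 E=0 S=0 W=1
Step 5 [EW]: N:wait,E:empty,S:wait,W:car3-GO | queues: N=0 E=0 S=0 W=0
Car 1 crosses at step 4

4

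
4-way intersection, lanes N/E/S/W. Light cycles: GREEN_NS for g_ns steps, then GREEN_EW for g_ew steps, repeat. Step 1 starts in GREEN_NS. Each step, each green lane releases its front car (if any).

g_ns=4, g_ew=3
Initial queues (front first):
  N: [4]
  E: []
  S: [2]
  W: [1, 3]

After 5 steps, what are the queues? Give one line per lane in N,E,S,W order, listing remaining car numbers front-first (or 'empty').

Step 1 [NS]: N:car4-GO,E:wait,S:car2-GO,W:wait | queues: N=0 E=0 S=0 W=2
Step 2 [NS]: N:empty,E:wait,S:empty,W:wait | queues: N=0 E=0 S=0 W=2
Step 3 [NS]: N:empty,E:wait,S:empty,W:wait | queues: N=0 E=0 S=0 W=2
Step 4 [NS]: N:empty,E:wait,S:empty,W:wait | queues: N=0 E=0 S=0 W=2
Step 5 [EW]: N:wait,E:empty,S:wait,W:car1-GO | queues: N=0 E=0 S=0 W=1

N: empty
E: empty
S: empty
W: 3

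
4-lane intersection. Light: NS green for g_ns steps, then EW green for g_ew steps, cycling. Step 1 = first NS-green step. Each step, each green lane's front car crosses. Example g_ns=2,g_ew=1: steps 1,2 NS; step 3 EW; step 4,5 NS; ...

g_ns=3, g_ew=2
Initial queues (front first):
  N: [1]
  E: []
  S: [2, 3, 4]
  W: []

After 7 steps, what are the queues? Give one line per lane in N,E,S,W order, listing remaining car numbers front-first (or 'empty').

Step 1 [NS]: N:car1-GO,E:wait,S:car2-GO,W:wait | queues: N=0 E=0 S=2 W=0
Step 2 [NS]: N:empty,E:wait,S:car3-GO,W:wait | queues: N=0 E=0 S=1 W=0
Step 3 [NS]: N:empty,E:wait,S:car4-GO,W:wait | queues: N=0 E=0 S=0 W=0

N: empty
E: empty
S: empty
W: empty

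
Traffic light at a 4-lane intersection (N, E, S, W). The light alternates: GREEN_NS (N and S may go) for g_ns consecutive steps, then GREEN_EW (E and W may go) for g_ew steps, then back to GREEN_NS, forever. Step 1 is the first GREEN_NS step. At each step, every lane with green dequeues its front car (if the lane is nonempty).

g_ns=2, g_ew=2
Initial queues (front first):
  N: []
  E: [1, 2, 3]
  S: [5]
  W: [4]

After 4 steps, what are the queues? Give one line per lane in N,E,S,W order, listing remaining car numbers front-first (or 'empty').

Step 1 [NS]: N:empty,E:wait,S:car5-GO,W:wait | queues: N=0 E=3 S=0 W=1
Step 2 [NS]: N:empty,E:wait,S:empty,W:wait | queues: N=0 E=3 S=0 W=1
Step 3 [EW]: N:wait,E:car1-GO,S:wait,W:car4-GO | queues: N=0 E=2 S=0 W=0
Step 4 [EW]: N:wait,E:car2-GO,S:wait,W:empty | queues: N=0 E=1 S=0 W=0

N: empty
E: 3
S: empty
W: empty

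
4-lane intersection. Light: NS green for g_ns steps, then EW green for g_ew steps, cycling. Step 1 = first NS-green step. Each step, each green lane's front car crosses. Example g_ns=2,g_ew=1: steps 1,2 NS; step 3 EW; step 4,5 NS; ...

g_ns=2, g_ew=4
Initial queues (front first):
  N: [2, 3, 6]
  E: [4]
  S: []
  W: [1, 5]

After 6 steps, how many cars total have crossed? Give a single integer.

Answer: 5

Derivation:
Step 1 [NS]: N:car2-GO,E:wait,S:empty,W:wait | queues: N=2 E=1 S=0 W=2
Step 2 [NS]: N:car3-GO,E:wait,S:empty,W:wait | queues: N=1 E=1 S=0 W=2
Step 3 [EW]: N:wait,E:car4-GO,S:wait,W:car1-GO | queues: N=1 E=0 S=0 W=1
Step 4 [EW]: N:wait,E:empty,S:wait,W:car5-GO | queues: N=1 E=0 S=0 W=0
Step 5 [EW]: N:wait,E:empty,S:wait,W:empty | queues: N=1 E=0 S=0 W=0
Step 6 [EW]: N:wait,E:empty,S:wait,W:empty | queues: N=1 E=0 S=0 W=0
Cars crossed by step 6: 5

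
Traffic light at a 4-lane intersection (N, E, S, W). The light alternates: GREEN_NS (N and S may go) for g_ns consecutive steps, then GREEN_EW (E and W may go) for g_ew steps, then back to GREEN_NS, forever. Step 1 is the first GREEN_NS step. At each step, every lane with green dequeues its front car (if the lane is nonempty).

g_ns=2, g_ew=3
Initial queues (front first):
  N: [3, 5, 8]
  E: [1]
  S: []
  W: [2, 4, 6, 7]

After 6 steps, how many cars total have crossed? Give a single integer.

Answer: 7

Derivation:
Step 1 [NS]: N:car3-GO,E:wait,S:empty,W:wait | queues: N=2 E=1 S=0 W=4
Step 2 [NS]: N:car5-GO,E:wait,S:empty,W:wait | queues: N=1 E=1 S=0 W=4
Step 3 [EW]: N:wait,E:car1-GO,S:wait,W:car2-GO | queues: N=1 E=0 S=0 W=3
Step 4 [EW]: N:wait,E:empty,S:wait,W:car4-GO | queues: N=1 E=0 S=0 W=2
Step 5 [EW]: N:wait,E:empty,S:wait,W:car6-GO | queues: N=1 E=0 S=0 W=1
Step 6 [NS]: N:car8-GO,E:wait,S:empty,W:wait | queues: N=0 E=0 S=0 W=1
Cars crossed by step 6: 7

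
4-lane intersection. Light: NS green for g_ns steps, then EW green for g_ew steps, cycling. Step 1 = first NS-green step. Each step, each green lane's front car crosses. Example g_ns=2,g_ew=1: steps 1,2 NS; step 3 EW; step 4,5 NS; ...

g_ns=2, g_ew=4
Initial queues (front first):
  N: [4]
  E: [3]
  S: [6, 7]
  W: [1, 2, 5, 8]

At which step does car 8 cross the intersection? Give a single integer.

Step 1 [NS]: N:car4-GO,E:wait,S:car6-GO,W:wait | queues: N=0 E=1 S=1 W=4
Step 2 [NS]: N:empty,E:wait,S:car7-GO,W:wait | queues: N=0 E=1 S=0 W=4
Step 3 [EW]: N:wait,E:car3-GO,S:wait,W:car1-GO | queues: N=0 E=0 S=0 W=3
Step 4 [EW]: N:wait,E:empty,S:wait,W:car2-GO | queues: N=0 E=0 S=0 W=2
Step 5 [EW]: N:wait,E:empty,S:wait,W:car5-GO | queues: N=0 E=0 S=0 W=1
Step 6 [EW]: N:wait,E:empty,S:wait,W:car8-GO | queues: N=0 E=0 S=0 W=0
Car 8 crosses at step 6

6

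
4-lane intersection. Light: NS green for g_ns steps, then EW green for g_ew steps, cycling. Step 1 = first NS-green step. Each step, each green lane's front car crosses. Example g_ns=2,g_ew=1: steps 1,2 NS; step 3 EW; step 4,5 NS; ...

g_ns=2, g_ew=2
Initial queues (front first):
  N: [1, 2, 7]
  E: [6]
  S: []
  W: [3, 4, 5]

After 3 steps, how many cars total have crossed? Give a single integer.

Step 1 [NS]: N:car1-GO,E:wait,S:empty,W:wait | queues: N=2 E=1 S=0 W=3
Step 2 [NS]: N:car2-GO,E:wait,S:empty,W:wait | queues: N=1 E=1 S=0 W=3
Step 3 [EW]: N:wait,E:car6-GO,S:wait,W:car3-GO | queues: N=1 E=0 S=0 W=2
Cars crossed by step 3: 4

Answer: 4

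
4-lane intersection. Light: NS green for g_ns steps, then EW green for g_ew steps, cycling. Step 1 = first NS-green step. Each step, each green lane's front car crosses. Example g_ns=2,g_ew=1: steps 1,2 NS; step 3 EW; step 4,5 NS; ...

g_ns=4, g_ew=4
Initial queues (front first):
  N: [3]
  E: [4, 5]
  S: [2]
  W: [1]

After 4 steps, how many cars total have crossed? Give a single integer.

Answer: 2

Derivation:
Step 1 [NS]: N:car3-GO,E:wait,S:car2-GO,W:wait | queues: N=0 E=2 S=0 W=1
Step 2 [NS]: N:empty,E:wait,S:empty,W:wait | queues: N=0 E=2 S=0 W=1
Step 3 [NS]: N:empty,E:wait,S:empty,W:wait | queues: N=0 E=2 S=0 W=1
Step 4 [NS]: N:empty,E:wait,S:empty,W:wait | queues: N=0 E=2 S=0 W=1
Cars crossed by step 4: 2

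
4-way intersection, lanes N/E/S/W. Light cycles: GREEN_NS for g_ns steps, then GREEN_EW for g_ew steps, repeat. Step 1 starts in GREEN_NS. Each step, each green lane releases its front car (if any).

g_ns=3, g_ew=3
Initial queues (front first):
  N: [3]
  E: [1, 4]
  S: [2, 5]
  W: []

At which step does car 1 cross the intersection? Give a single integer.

Step 1 [NS]: N:car3-GO,E:wait,S:car2-GO,W:wait | queues: N=0 E=2 S=1 W=0
Step 2 [NS]: N:empty,E:wait,S:car5-GO,W:wait | queues: N=0 E=2 S=0 W=0
Step 3 [NS]: N:empty,E:wait,S:empty,W:wait | queues: N=0 E=2 S=0 W=0
Step 4 [EW]: N:wait,E:car1-GO,S:wait,W:empty | queues: N=0 E=1 S=0 W=0
Step 5 [EW]: N:wait,E:car4-GO,S:wait,W:empty | queues: N=0 E=0 S=0 W=0
Car 1 crosses at step 4

4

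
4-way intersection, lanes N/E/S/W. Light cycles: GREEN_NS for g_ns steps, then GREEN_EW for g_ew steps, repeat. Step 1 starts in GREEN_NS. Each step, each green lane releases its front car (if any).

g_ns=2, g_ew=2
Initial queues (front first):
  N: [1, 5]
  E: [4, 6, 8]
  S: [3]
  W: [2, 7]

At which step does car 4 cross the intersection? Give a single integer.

Step 1 [NS]: N:car1-GO,E:wait,S:car3-GO,W:wait | queues: N=1 E=3 S=0 W=2
Step 2 [NS]: N:car5-GO,E:wait,S:empty,W:wait | queues: N=0 E=3 S=0 W=2
Step 3 [EW]: N:wait,E:car4-GO,S:wait,W:car2-GO | queues: N=0 E=2 S=0 W=1
Step 4 [EW]: N:wait,E:car6-GO,S:wait,W:car7-GO | queues: N=0 E=1 S=0 W=0
Step 5 [NS]: N:empty,E:wait,S:empty,W:wait | queues: N=0 E=1 S=0 W=0
Step 6 [NS]: N:empty,E:wait,S:empty,W:wait | queues: N=0 E=1 S=0 W=0
Step 7 [EW]: N:wait,E:car8-GO,S:wait,W:empty | queues: N=0 E=0 S=0 W=0
Car 4 crosses at step 3

3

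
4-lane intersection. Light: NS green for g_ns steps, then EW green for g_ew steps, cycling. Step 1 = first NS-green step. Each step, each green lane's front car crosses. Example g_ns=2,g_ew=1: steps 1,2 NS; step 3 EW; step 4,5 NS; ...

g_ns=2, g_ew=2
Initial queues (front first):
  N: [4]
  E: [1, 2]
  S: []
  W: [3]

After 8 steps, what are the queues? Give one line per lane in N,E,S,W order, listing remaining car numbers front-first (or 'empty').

Step 1 [NS]: N:car4-GO,E:wait,S:empty,W:wait | queues: N=0 E=2 S=0 W=1
Step 2 [NS]: N:empty,E:wait,S:empty,W:wait | queues: N=0 E=2 S=0 W=1
Step 3 [EW]: N:wait,E:car1-GO,S:wait,W:car3-GO | queues: N=0 E=1 S=0 W=0
Step 4 [EW]: N:wait,E:car2-GO,S:wait,W:empty | queues: N=0 E=0 S=0 W=0

N: empty
E: empty
S: empty
W: empty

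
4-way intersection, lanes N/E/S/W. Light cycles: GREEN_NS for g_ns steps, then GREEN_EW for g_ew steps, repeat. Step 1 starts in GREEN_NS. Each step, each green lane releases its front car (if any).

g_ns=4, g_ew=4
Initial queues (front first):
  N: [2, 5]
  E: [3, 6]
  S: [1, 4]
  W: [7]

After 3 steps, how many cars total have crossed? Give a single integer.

Step 1 [NS]: N:car2-GO,E:wait,S:car1-GO,W:wait | queues: N=1 E=2 S=1 W=1
Step 2 [NS]: N:car5-GO,E:wait,S:car4-GO,W:wait | queues: N=0 E=2 S=0 W=1
Step 3 [NS]: N:empty,E:wait,S:empty,W:wait | queues: N=0 E=2 S=0 W=1
Cars crossed by step 3: 4

Answer: 4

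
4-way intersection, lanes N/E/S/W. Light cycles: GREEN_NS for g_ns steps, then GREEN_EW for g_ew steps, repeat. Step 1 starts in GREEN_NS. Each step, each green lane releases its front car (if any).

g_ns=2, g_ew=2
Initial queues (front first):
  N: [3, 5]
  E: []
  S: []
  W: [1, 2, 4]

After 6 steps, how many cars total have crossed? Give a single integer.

Step 1 [NS]: N:car3-GO,E:wait,S:empty,W:wait | queues: N=1 E=0 S=0 W=3
Step 2 [NS]: N:car5-GO,E:wait,S:empty,W:wait | queues: N=0 E=0 S=0 W=3
Step 3 [EW]: N:wait,E:empty,S:wait,W:car1-GO | queues: N=0 E=0 S=0 W=2
Step 4 [EW]: N:wait,E:empty,S:wait,W:car2-GO | queues: N=0 E=0 S=0 W=1
Step 5 [NS]: N:empty,E:wait,S:empty,W:wait | queues: N=0 E=0 S=0 W=1
Step 6 [NS]: N:empty,E:wait,S:empty,W:wait | queues: N=0 E=0 S=0 W=1
Cars crossed by step 6: 4

Answer: 4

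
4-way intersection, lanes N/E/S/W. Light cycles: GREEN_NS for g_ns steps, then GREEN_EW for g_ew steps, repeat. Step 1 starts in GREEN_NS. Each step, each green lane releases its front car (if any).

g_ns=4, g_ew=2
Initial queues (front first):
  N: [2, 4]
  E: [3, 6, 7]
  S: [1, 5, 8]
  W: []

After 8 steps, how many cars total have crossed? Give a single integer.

Answer: 7

Derivation:
Step 1 [NS]: N:car2-GO,E:wait,S:car1-GO,W:wait | queues: N=1 E=3 S=2 W=0
Step 2 [NS]: N:car4-GO,E:wait,S:car5-GO,W:wait | queues: N=0 E=3 S=1 W=0
Step 3 [NS]: N:empty,E:wait,S:car8-GO,W:wait | queues: N=0 E=3 S=0 W=0
Step 4 [NS]: N:empty,E:wait,S:empty,W:wait | queues: N=0 E=3 S=0 W=0
Step 5 [EW]: N:wait,E:car3-GO,S:wait,W:empty | queues: N=0 E=2 S=0 W=0
Step 6 [EW]: N:wait,E:car6-GO,S:wait,W:empty | queues: N=0 E=1 S=0 W=0
Step 7 [NS]: N:empty,E:wait,S:empty,W:wait | queues: N=0 E=1 S=0 W=0
Step 8 [NS]: N:empty,E:wait,S:empty,W:wait | queues: N=0 E=1 S=0 W=0
Cars crossed by step 8: 7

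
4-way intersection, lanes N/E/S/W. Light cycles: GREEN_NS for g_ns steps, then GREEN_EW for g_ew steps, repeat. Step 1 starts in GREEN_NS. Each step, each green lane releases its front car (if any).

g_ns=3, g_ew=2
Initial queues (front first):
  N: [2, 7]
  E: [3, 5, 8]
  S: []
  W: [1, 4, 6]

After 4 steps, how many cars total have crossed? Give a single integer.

Answer: 4

Derivation:
Step 1 [NS]: N:car2-GO,E:wait,S:empty,W:wait | queues: N=1 E=3 S=0 W=3
Step 2 [NS]: N:car7-GO,E:wait,S:empty,W:wait | queues: N=0 E=3 S=0 W=3
Step 3 [NS]: N:empty,E:wait,S:empty,W:wait | queues: N=0 E=3 S=0 W=3
Step 4 [EW]: N:wait,E:car3-GO,S:wait,W:car1-GO | queues: N=0 E=2 S=0 W=2
Cars crossed by step 4: 4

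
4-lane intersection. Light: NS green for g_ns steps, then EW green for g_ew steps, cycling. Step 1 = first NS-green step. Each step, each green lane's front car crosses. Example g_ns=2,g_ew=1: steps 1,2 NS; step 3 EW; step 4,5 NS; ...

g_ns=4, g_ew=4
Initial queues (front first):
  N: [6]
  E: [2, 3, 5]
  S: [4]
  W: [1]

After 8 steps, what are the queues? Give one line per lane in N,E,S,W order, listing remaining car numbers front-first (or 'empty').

Step 1 [NS]: N:car6-GO,E:wait,S:car4-GO,W:wait | queues: N=0 E=3 S=0 W=1
Step 2 [NS]: N:empty,E:wait,S:empty,W:wait | queues: N=0 E=3 S=0 W=1
Step 3 [NS]: N:empty,E:wait,S:empty,W:wait | queues: N=0 E=3 S=0 W=1
Step 4 [NS]: N:empty,E:wait,S:empty,W:wait | queues: N=0 E=3 S=0 W=1
Step 5 [EW]: N:wait,E:car2-GO,S:wait,W:car1-GO | queues: N=0 E=2 S=0 W=0
Step 6 [EW]: N:wait,E:car3-GO,S:wait,W:empty | queues: N=0 E=1 S=0 W=0
Step 7 [EW]: N:wait,E:car5-GO,S:wait,W:empty | queues: N=0 E=0 S=0 W=0

N: empty
E: empty
S: empty
W: empty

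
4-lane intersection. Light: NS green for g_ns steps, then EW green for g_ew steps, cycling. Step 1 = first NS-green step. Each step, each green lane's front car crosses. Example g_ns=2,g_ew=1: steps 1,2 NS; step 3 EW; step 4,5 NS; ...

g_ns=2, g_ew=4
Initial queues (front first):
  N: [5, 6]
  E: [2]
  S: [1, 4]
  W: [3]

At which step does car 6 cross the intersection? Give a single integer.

Step 1 [NS]: N:car5-GO,E:wait,S:car1-GO,W:wait | queues: N=1 E=1 S=1 W=1
Step 2 [NS]: N:car6-GO,E:wait,S:car4-GO,W:wait | queues: N=0 E=1 S=0 W=1
Step 3 [EW]: N:wait,E:car2-GO,S:wait,W:car3-GO | queues: N=0 E=0 S=0 W=0
Car 6 crosses at step 2

2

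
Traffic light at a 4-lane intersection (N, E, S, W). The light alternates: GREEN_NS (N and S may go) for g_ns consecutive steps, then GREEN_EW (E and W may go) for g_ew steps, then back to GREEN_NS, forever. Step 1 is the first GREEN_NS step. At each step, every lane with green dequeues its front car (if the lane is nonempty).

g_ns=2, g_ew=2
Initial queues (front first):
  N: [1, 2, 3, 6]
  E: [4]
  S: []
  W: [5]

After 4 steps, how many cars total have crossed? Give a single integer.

Answer: 4

Derivation:
Step 1 [NS]: N:car1-GO,E:wait,S:empty,W:wait | queues: N=3 E=1 S=0 W=1
Step 2 [NS]: N:car2-GO,E:wait,S:empty,W:wait | queues: N=2 E=1 S=0 W=1
Step 3 [EW]: N:wait,E:car4-GO,S:wait,W:car5-GO | queues: N=2 E=0 S=0 W=0
Step 4 [EW]: N:wait,E:empty,S:wait,W:empty | queues: N=2 E=0 S=0 W=0
Cars crossed by step 4: 4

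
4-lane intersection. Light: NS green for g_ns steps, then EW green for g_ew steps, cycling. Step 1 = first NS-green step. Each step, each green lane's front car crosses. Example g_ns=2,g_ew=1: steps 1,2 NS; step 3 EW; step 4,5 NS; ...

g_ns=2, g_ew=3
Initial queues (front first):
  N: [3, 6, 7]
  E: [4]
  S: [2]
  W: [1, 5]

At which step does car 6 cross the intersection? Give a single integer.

Step 1 [NS]: N:car3-GO,E:wait,S:car2-GO,W:wait | queues: N=2 E=1 S=0 W=2
Step 2 [NS]: N:car6-GO,E:wait,S:empty,W:wait | queues: N=1 E=1 S=0 W=2
Step 3 [EW]: N:wait,E:car4-GO,S:wait,W:car1-GO | queues: N=1 E=0 S=0 W=1
Step 4 [EW]: N:wait,E:empty,S:wait,W:car5-GO | queues: N=1 E=0 S=0 W=0
Step 5 [EW]: N:wait,E:empty,S:wait,W:empty | queues: N=1 E=0 S=0 W=0
Step 6 [NS]: N:car7-GO,E:wait,S:empty,W:wait | queues: N=0 E=0 S=0 W=0
Car 6 crosses at step 2

2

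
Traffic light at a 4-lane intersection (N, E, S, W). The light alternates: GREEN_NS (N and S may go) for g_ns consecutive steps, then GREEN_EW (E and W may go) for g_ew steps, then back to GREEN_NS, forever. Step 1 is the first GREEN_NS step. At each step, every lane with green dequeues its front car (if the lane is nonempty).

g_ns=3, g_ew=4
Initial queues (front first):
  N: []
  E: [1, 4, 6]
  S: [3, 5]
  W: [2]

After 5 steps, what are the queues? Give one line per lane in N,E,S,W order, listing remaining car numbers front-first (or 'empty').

Step 1 [NS]: N:empty,E:wait,S:car3-GO,W:wait | queues: N=0 E=3 S=1 W=1
Step 2 [NS]: N:empty,E:wait,S:car5-GO,W:wait | queues: N=0 E=3 S=0 W=1
Step 3 [NS]: N:empty,E:wait,S:empty,W:wait | queues: N=0 E=3 S=0 W=1
Step 4 [EW]: N:wait,E:car1-GO,S:wait,W:car2-GO | queues: N=0 E=2 S=0 W=0
Step 5 [EW]: N:wait,E:car4-GO,S:wait,W:empty | queues: N=0 E=1 S=0 W=0

N: empty
E: 6
S: empty
W: empty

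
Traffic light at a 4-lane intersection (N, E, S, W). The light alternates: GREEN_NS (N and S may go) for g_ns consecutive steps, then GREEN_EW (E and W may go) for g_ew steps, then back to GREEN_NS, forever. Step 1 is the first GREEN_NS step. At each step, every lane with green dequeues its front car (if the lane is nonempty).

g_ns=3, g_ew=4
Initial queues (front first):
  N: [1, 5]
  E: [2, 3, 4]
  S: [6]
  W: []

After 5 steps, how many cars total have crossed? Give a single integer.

Step 1 [NS]: N:car1-GO,E:wait,S:car6-GO,W:wait | queues: N=1 E=3 S=0 W=0
Step 2 [NS]: N:car5-GO,E:wait,S:empty,W:wait | queues: N=0 E=3 S=0 W=0
Step 3 [NS]: N:empty,E:wait,S:empty,W:wait | queues: N=0 E=3 S=0 W=0
Step 4 [EW]: N:wait,E:car2-GO,S:wait,W:empty | queues: N=0 E=2 S=0 W=0
Step 5 [EW]: N:wait,E:car3-GO,S:wait,W:empty | queues: N=0 E=1 S=0 W=0
Cars crossed by step 5: 5

Answer: 5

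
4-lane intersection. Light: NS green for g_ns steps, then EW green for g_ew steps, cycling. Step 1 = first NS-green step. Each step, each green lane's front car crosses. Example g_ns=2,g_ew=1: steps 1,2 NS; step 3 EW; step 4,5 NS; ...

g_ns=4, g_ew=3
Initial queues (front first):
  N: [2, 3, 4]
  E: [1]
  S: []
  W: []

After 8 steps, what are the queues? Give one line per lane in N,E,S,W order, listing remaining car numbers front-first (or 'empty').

Step 1 [NS]: N:car2-GO,E:wait,S:empty,W:wait | queues: N=2 E=1 S=0 W=0
Step 2 [NS]: N:car3-GO,E:wait,S:empty,W:wait | queues: N=1 E=1 S=0 W=0
Step 3 [NS]: N:car4-GO,E:wait,S:empty,W:wait | queues: N=0 E=1 S=0 W=0
Step 4 [NS]: N:empty,E:wait,S:empty,W:wait | queues: N=0 E=1 S=0 W=0
Step 5 [EW]: N:wait,E:car1-GO,S:wait,W:empty | queues: N=0 E=0 S=0 W=0

N: empty
E: empty
S: empty
W: empty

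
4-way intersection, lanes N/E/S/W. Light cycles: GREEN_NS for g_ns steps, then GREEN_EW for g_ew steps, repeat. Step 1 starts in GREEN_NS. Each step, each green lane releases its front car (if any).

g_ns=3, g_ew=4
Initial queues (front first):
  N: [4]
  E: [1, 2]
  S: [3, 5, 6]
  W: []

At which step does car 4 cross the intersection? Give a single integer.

Step 1 [NS]: N:car4-GO,E:wait,S:car3-GO,W:wait | queues: N=0 E=2 S=2 W=0
Step 2 [NS]: N:empty,E:wait,S:car5-GO,W:wait | queues: N=0 E=2 S=1 W=0
Step 3 [NS]: N:empty,E:wait,S:car6-GO,W:wait | queues: N=0 E=2 S=0 W=0
Step 4 [EW]: N:wait,E:car1-GO,S:wait,W:empty | queues: N=0 E=1 S=0 W=0
Step 5 [EW]: N:wait,E:car2-GO,S:wait,W:empty | queues: N=0 E=0 S=0 W=0
Car 4 crosses at step 1

1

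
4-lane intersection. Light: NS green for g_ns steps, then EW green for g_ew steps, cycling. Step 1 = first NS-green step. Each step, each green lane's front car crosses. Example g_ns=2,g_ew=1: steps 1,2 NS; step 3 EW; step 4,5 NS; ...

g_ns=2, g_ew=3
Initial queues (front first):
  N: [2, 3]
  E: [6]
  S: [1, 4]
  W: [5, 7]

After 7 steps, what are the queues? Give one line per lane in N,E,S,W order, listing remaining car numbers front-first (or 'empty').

Step 1 [NS]: N:car2-GO,E:wait,S:car1-GO,W:wait | queues: N=1 E=1 S=1 W=2
Step 2 [NS]: N:car3-GO,E:wait,S:car4-GO,W:wait | queues: N=0 E=1 S=0 W=2
Step 3 [EW]: N:wait,E:car6-GO,S:wait,W:car5-GO | queues: N=0 E=0 S=0 W=1
Step 4 [EW]: N:wait,E:empty,S:wait,W:car7-GO | queues: N=0 E=0 S=0 W=0

N: empty
E: empty
S: empty
W: empty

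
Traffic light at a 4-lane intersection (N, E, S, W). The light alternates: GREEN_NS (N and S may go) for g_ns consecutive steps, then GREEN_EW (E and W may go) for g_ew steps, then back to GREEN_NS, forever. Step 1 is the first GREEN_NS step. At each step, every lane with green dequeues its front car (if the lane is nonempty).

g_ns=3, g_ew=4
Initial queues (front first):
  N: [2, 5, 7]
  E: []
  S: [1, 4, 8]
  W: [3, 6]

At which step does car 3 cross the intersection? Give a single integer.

Step 1 [NS]: N:car2-GO,E:wait,S:car1-GO,W:wait | queues: N=2 E=0 S=2 W=2
Step 2 [NS]: N:car5-GO,E:wait,S:car4-GO,W:wait | queues: N=1 E=0 S=1 W=2
Step 3 [NS]: N:car7-GO,E:wait,S:car8-GO,W:wait | queues: N=0 E=0 S=0 W=2
Step 4 [EW]: N:wait,E:empty,S:wait,W:car3-GO | queues: N=0 E=0 S=0 W=1
Step 5 [EW]: N:wait,E:empty,S:wait,W:car6-GO | queues: N=0 E=0 S=0 W=0
Car 3 crosses at step 4

4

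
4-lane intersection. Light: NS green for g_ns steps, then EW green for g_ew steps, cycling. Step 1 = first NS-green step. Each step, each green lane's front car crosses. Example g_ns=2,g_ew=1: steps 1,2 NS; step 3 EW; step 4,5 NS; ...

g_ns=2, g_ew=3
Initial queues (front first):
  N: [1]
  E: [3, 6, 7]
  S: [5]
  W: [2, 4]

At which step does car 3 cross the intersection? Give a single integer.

Step 1 [NS]: N:car1-GO,E:wait,S:car5-GO,W:wait | queues: N=0 E=3 S=0 W=2
Step 2 [NS]: N:empty,E:wait,S:empty,W:wait | queues: N=0 E=3 S=0 W=2
Step 3 [EW]: N:wait,E:car3-GO,S:wait,W:car2-GO | queues: N=0 E=2 S=0 W=1
Step 4 [EW]: N:wait,E:car6-GO,S:wait,W:car4-GO | queues: N=0 E=1 S=0 W=0
Step 5 [EW]: N:wait,E:car7-GO,S:wait,W:empty | queues: N=0 E=0 S=0 W=0
Car 3 crosses at step 3

3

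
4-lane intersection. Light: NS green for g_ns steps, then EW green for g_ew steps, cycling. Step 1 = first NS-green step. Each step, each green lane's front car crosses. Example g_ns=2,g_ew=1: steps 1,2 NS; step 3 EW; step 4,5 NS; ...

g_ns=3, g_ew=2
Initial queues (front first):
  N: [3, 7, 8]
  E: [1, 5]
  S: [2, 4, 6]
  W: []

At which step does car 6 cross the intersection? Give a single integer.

Step 1 [NS]: N:car3-GO,E:wait,S:car2-GO,W:wait | queues: N=2 E=2 S=2 W=0
Step 2 [NS]: N:car7-GO,E:wait,S:car4-GO,W:wait | queues: N=1 E=2 S=1 W=0
Step 3 [NS]: N:car8-GO,E:wait,S:car6-GO,W:wait | queues: N=0 E=2 S=0 W=0
Step 4 [EW]: N:wait,E:car1-GO,S:wait,W:empty | queues: N=0 E=1 S=0 W=0
Step 5 [EW]: N:wait,E:car5-GO,S:wait,W:empty | queues: N=0 E=0 S=0 W=0
Car 6 crosses at step 3

3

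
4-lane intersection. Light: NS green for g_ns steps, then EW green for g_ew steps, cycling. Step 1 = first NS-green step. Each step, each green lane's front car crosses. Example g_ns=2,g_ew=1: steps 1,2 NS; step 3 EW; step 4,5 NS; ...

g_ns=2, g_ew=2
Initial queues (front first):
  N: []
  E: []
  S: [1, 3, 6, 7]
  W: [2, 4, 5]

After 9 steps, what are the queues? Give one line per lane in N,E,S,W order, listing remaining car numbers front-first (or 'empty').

Step 1 [NS]: N:empty,E:wait,S:car1-GO,W:wait | queues: N=0 E=0 S=3 W=3
Step 2 [NS]: N:empty,E:wait,S:car3-GO,W:wait | queues: N=0 E=0 S=2 W=3
Step 3 [EW]: N:wait,E:empty,S:wait,W:car2-GO | queues: N=0 E=0 S=2 W=2
Step 4 [EW]: N:wait,E:empty,S:wait,W:car4-GO | queues: N=0 E=0 S=2 W=1
Step 5 [NS]: N:empty,E:wait,S:car6-GO,W:wait | queues: N=0 E=0 S=1 W=1
Step 6 [NS]: N:empty,E:wait,S:car7-GO,W:wait | queues: N=0 E=0 S=0 W=1
Step 7 [EW]: N:wait,E:empty,S:wait,W:car5-GO | queues: N=0 E=0 S=0 W=0

N: empty
E: empty
S: empty
W: empty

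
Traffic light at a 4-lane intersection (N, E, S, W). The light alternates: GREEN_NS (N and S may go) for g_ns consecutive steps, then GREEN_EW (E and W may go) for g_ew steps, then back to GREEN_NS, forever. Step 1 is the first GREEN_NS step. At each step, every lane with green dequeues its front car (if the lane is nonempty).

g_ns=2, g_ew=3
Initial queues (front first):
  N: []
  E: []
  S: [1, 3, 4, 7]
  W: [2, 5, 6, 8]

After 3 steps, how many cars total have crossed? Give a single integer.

Step 1 [NS]: N:empty,E:wait,S:car1-GO,W:wait | queues: N=0 E=0 S=3 W=4
Step 2 [NS]: N:empty,E:wait,S:car3-GO,W:wait | queues: N=0 E=0 S=2 W=4
Step 3 [EW]: N:wait,E:empty,S:wait,W:car2-GO | queues: N=0 E=0 S=2 W=3
Cars crossed by step 3: 3

Answer: 3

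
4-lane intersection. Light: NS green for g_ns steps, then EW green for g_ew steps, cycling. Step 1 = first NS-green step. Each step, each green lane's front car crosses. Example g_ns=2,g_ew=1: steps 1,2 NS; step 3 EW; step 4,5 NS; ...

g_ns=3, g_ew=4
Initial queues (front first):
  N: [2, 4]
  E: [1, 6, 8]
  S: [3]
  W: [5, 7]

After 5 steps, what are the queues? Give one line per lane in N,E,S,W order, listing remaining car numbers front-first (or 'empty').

Step 1 [NS]: N:car2-GO,E:wait,S:car3-GO,W:wait | queues: N=1 E=3 S=0 W=2
Step 2 [NS]: N:car4-GO,E:wait,S:empty,W:wait | queues: N=0 E=3 S=0 W=2
Step 3 [NS]: N:empty,E:wait,S:empty,W:wait | queues: N=0 E=3 S=0 W=2
Step 4 [EW]: N:wait,E:car1-GO,S:wait,W:car5-GO | queues: N=0 E=2 S=0 W=1
Step 5 [EW]: N:wait,E:car6-GO,S:wait,W:car7-GO | queues: N=0 E=1 S=0 W=0

N: empty
E: 8
S: empty
W: empty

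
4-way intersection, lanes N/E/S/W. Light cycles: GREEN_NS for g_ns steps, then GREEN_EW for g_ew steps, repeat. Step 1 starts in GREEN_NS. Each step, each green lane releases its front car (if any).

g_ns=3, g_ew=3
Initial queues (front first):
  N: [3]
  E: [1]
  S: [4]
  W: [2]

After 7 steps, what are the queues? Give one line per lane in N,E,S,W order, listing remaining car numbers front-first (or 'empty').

Step 1 [NS]: N:car3-GO,E:wait,S:car4-GO,W:wait | queues: N=0 E=1 S=0 W=1
Step 2 [NS]: N:empty,E:wait,S:empty,W:wait | queues: N=0 E=1 S=0 W=1
Step 3 [NS]: N:empty,E:wait,S:empty,W:wait | queues: N=0 E=1 S=0 W=1
Step 4 [EW]: N:wait,E:car1-GO,S:wait,W:car2-GO | queues: N=0 E=0 S=0 W=0

N: empty
E: empty
S: empty
W: empty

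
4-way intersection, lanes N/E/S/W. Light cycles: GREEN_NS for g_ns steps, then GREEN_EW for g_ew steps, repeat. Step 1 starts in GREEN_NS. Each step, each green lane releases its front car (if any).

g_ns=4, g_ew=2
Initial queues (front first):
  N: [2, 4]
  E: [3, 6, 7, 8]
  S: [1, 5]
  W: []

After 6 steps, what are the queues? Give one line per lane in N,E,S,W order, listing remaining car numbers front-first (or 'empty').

Step 1 [NS]: N:car2-GO,E:wait,S:car1-GO,W:wait | queues: N=1 E=4 S=1 W=0
Step 2 [NS]: N:car4-GO,E:wait,S:car5-GO,W:wait | queues: N=0 E=4 S=0 W=0
Step 3 [NS]: N:empty,E:wait,S:empty,W:wait | queues: N=0 E=4 S=0 W=0
Step 4 [NS]: N:empty,E:wait,S:empty,W:wait | queues: N=0 E=4 S=0 W=0
Step 5 [EW]: N:wait,E:car3-GO,S:wait,W:empty | queues: N=0 E=3 S=0 W=0
Step 6 [EW]: N:wait,E:car6-GO,S:wait,W:empty | queues: N=0 E=2 S=0 W=0

N: empty
E: 7 8
S: empty
W: empty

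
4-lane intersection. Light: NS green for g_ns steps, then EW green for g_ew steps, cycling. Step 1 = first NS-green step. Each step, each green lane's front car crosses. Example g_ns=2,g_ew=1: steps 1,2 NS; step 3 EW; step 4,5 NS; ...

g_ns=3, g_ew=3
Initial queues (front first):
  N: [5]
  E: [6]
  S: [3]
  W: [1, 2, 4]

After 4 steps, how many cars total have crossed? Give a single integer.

Step 1 [NS]: N:car5-GO,E:wait,S:car3-GO,W:wait | queues: N=0 E=1 S=0 W=3
Step 2 [NS]: N:empty,E:wait,S:empty,W:wait | queues: N=0 E=1 S=0 W=3
Step 3 [NS]: N:empty,E:wait,S:empty,W:wait | queues: N=0 E=1 S=0 W=3
Step 4 [EW]: N:wait,E:car6-GO,S:wait,W:car1-GO | queues: N=0 E=0 S=0 W=2
Cars crossed by step 4: 4

Answer: 4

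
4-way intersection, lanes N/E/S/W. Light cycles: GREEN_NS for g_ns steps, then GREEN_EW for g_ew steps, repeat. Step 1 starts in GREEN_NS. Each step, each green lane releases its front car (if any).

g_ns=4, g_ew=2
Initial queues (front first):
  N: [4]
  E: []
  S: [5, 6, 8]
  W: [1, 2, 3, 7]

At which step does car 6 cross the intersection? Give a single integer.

Step 1 [NS]: N:car4-GO,E:wait,S:car5-GO,W:wait | queues: N=0 E=0 S=2 W=4
Step 2 [NS]: N:empty,E:wait,S:car6-GO,W:wait | queues: N=0 E=0 S=1 W=4
Step 3 [NS]: N:empty,E:wait,S:car8-GO,W:wait | queues: N=0 E=0 S=0 W=4
Step 4 [NS]: N:empty,E:wait,S:empty,W:wait | queues: N=0 E=0 S=0 W=4
Step 5 [EW]: N:wait,E:empty,S:wait,W:car1-GO | queues: N=0 E=0 S=0 W=3
Step 6 [EW]: N:wait,E:empty,S:wait,W:car2-GO | queues: N=0 E=0 S=0 W=2
Step 7 [NS]: N:empty,E:wait,S:empty,W:wait | queues: N=0 E=0 S=0 W=2
Step 8 [NS]: N:empty,E:wait,S:empty,W:wait | queues: N=0 E=0 S=0 W=2
Step 9 [NS]: N:empty,E:wait,S:empty,W:wait | queues: N=0 E=0 S=0 W=2
Step 10 [NS]: N:empty,E:wait,S:empty,W:wait | queues: N=0 E=0 S=0 W=2
Step 11 [EW]: N:wait,E:empty,S:wait,W:car3-GO | queues: N=0 E=0 S=0 W=1
Step 12 [EW]: N:wait,E:empty,S:wait,W:car7-GO | queues: N=0 E=0 S=0 W=0
Car 6 crosses at step 2

2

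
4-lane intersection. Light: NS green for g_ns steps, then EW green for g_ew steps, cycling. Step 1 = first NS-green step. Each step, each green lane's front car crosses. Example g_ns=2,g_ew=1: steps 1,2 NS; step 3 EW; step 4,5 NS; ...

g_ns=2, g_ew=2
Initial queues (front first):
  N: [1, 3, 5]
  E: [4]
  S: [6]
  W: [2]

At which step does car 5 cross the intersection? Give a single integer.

Step 1 [NS]: N:car1-GO,E:wait,S:car6-GO,W:wait | queues: N=2 E=1 S=0 W=1
Step 2 [NS]: N:car3-GO,E:wait,S:empty,W:wait | queues: N=1 E=1 S=0 W=1
Step 3 [EW]: N:wait,E:car4-GO,S:wait,W:car2-GO | queues: N=1 E=0 S=0 W=0
Step 4 [EW]: N:wait,E:empty,S:wait,W:empty | queues: N=1 E=0 S=0 W=0
Step 5 [NS]: N:car5-GO,E:wait,S:empty,W:wait | queues: N=0 E=0 S=0 W=0
Car 5 crosses at step 5

5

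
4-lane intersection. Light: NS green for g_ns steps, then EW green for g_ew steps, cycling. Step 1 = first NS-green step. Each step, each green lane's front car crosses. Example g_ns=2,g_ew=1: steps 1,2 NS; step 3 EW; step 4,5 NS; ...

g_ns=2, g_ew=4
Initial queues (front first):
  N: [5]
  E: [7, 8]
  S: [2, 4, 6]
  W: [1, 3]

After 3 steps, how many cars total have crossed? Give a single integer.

Answer: 5

Derivation:
Step 1 [NS]: N:car5-GO,E:wait,S:car2-GO,W:wait | queues: N=0 E=2 S=2 W=2
Step 2 [NS]: N:empty,E:wait,S:car4-GO,W:wait | queues: N=0 E=2 S=1 W=2
Step 3 [EW]: N:wait,E:car7-GO,S:wait,W:car1-GO | queues: N=0 E=1 S=1 W=1
Cars crossed by step 3: 5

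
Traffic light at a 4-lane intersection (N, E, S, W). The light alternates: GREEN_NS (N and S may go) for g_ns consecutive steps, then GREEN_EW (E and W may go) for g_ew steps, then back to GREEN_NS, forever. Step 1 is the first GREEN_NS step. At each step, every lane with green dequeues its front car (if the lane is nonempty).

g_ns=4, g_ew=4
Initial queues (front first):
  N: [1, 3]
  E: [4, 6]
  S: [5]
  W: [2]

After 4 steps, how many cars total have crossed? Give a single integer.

Step 1 [NS]: N:car1-GO,E:wait,S:car5-GO,W:wait | queues: N=1 E=2 S=0 W=1
Step 2 [NS]: N:car3-GO,E:wait,S:empty,W:wait | queues: N=0 E=2 S=0 W=1
Step 3 [NS]: N:empty,E:wait,S:empty,W:wait | queues: N=0 E=2 S=0 W=1
Step 4 [NS]: N:empty,E:wait,S:empty,W:wait | queues: N=0 E=2 S=0 W=1
Cars crossed by step 4: 3

Answer: 3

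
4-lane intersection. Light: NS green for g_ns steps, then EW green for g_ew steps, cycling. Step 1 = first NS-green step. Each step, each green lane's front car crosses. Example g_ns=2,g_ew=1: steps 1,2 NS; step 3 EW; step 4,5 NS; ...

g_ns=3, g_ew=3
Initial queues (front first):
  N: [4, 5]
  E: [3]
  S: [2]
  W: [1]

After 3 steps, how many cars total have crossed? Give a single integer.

Step 1 [NS]: N:car4-GO,E:wait,S:car2-GO,W:wait | queues: N=1 E=1 S=0 W=1
Step 2 [NS]: N:car5-GO,E:wait,S:empty,W:wait | queues: N=0 E=1 S=0 W=1
Step 3 [NS]: N:empty,E:wait,S:empty,W:wait | queues: N=0 E=1 S=0 W=1
Cars crossed by step 3: 3

Answer: 3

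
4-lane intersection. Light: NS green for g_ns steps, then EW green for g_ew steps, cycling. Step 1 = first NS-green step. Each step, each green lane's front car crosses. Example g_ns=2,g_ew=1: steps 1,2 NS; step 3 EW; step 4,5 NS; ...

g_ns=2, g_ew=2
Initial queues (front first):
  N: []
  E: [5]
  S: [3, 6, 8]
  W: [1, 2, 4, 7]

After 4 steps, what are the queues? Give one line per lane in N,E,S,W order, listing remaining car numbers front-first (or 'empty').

Step 1 [NS]: N:empty,E:wait,S:car3-GO,W:wait | queues: N=0 E=1 S=2 W=4
Step 2 [NS]: N:empty,E:wait,S:car6-GO,W:wait | queues: N=0 E=1 S=1 W=4
Step 3 [EW]: N:wait,E:car5-GO,S:wait,W:car1-GO | queues: N=0 E=0 S=1 W=3
Step 4 [EW]: N:wait,E:empty,S:wait,W:car2-GO | queues: N=0 E=0 S=1 W=2

N: empty
E: empty
S: 8
W: 4 7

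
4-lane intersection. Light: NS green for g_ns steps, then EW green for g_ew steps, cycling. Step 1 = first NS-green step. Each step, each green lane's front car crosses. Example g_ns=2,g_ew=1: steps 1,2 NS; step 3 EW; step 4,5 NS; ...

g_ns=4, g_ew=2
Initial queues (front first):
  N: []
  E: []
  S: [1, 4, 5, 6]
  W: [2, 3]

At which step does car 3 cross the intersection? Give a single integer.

Step 1 [NS]: N:empty,E:wait,S:car1-GO,W:wait | queues: N=0 E=0 S=3 W=2
Step 2 [NS]: N:empty,E:wait,S:car4-GO,W:wait | queues: N=0 E=0 S=2 W=2
Step 3 [NS]: N:empty,E:wait,S:car5-GO,W:wait | queues: N=0 E=0 S=1 W=2
Step 4 [NS]: N:empty,E:wait,S:car6-GO,W:wait | queues: N=0 E=0 S=0 W=2
Step 5 [EW]: N:wait,E:empty,S:wait,W:car2-GO | queues: N=0 E=0 S=0 W=1
Step 6 [EW]: N:wait,E:empty,S:wait,W:car3-GO | queues: N=0 E=0 S=0 W=0
Car 3 crosses at step 6

6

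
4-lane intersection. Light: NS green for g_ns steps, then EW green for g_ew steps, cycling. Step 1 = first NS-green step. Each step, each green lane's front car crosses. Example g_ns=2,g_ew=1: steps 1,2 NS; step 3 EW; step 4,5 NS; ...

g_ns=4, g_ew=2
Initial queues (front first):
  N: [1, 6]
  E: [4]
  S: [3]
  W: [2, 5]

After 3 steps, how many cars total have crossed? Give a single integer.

Step 1 [NS]: N:car1-GO,E:wait,S:car3-GO,W:wait | queues: N=1 E=1 S=0 W=2
Step 2 [NS]: N:car6-GO,E:wait,S:empty,W:wait | queues: N=0 E=1 S=0 W=2
Step 3 [NS]: N:empty,E:wait,S:empty,W:wait | queues: N=0 E=1 S=0 W=2
Cars crossed by step 3: 3

Answer: 3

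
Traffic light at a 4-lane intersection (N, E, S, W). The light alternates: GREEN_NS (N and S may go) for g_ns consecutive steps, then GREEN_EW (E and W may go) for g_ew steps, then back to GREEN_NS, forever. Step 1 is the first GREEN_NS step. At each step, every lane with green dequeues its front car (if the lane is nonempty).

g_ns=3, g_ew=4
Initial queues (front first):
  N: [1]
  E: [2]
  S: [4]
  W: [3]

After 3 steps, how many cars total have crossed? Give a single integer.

Step 1 [NS]: N:car1-GO,E:wait,S:car4-GO,W:wait | queues: N=0 E=1 S=0 W=1
Step 2 [NS]: N:empty,E:wait,S:empty,W:wait | queues: N=0 E=1 S=0 W=1
Step 3 [NS]: N:empty,E:wait,S:empty,W:wait | queues: N=0 E=1 S=0 W=1
Cars crossed by step 3: 2

Answer: 2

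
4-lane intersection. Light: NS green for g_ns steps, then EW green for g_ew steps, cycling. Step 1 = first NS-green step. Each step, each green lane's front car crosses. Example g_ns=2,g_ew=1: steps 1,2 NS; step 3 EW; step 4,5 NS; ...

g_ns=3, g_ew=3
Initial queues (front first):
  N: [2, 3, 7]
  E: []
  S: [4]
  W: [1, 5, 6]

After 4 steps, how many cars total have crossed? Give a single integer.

Answer: 5

Derivation:
Step 1 [NS]: N:car2-GO,E:wait,S:car4-GO,W:wait | queues: N=2 E=0 S=0 W=3
Step 2 [NS]: N:car3-GO,E:wait,S:empty,W:wait | queues: N=1 E=0 S=0 W=3
Step 3 [NS]: N:car7-GO,E:wait,S:empty,W:wait | queues: N=0 E=0 S=0 W=3
Step 4 [EW]: N:wait,E:empty,S:wait,W:car1-GO | queues: N=0 E=0 S=0 W=2
Cars crossed by step 4: 5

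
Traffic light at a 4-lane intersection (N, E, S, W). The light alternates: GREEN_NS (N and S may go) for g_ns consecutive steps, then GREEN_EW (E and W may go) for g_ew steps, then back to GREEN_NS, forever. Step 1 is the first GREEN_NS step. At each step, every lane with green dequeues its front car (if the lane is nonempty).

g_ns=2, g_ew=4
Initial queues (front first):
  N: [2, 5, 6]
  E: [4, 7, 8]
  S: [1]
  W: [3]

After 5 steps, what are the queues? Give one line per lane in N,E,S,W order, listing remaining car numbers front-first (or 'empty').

Step 1 [NS]: N:car2-GO,E:wait,S:car1-GO,W:wait | queues: N=2 E=3 S=0 W=1
Step 2 [NS]: N:car5-GO,E:wait,S:empty,W:wait | queues: N=1 E=3 S=0 W=1
Step 3 [EW]: N:wait,E:car4-GO,S:wait,W:car3-GO | queues: N=1 E=2 S=0 W=0
Step 4 [EW]: N:wait,E:car7-GO,S:wait,W:empty | queues: N=1 E=1 S=0 W=0
Step 5 [EW]: N:wait,E:car8-GO,S:wait,W:empty | queues: N=1 E=0 S=0 W=0

N: 6
E: empty
S: empty
W: empty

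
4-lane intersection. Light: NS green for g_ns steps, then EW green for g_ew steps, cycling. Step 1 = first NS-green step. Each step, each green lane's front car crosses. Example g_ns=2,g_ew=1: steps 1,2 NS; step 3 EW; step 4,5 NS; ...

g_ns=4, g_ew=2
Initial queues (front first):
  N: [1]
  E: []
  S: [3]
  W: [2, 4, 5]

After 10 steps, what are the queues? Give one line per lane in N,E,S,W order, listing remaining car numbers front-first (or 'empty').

Step 1 [NS]: N:car1-GO,E:wait,S:car3-GO,W:wait | queues: N=0 E=0 S=0 W=3
Step 2 [NS]: N:empty,E:wait,S:empty,W:wait | queues: N=0 E=0 S=0 W=3
Step 3 [NS]: N:empty,E:wait,S:empty,W:wait | queues: N=0 E=0 S=0 W=3
Step 4 [NS]: N:empty,E:wait,S:empty,W:wait | queues: N=0 E=0 S=0 W=3
Step 5 [EW]: N:wait,E:empty,S:wait,W:car2-GO | queues: N=0 E=0 S=0 W=2
Step 6 [EW]: N:wait,E:empty,S:wait,W:car4-GO | queues: N=0 E=0 S=0 W=1
Step 7 [NS]: N:empty,E:wait,S:empty,W:wait | queues: N=0 E=0 S=0 W=1
Step 8 [NS]: N:empty,E:wait,S:empty,W:wait | queues: N=0 E=0 S=0 W=1
Step 9 [NS]: N:empty,E:wait,S:empty,W:wait | queues: N=0 E=0 S=0 W=1
Step 10 [NS]: N:empty,E:wait,S:empty,W:wait | queues: N=0 E=0 S=0 W=1

N: empty
E: empty
S: empty
W: 5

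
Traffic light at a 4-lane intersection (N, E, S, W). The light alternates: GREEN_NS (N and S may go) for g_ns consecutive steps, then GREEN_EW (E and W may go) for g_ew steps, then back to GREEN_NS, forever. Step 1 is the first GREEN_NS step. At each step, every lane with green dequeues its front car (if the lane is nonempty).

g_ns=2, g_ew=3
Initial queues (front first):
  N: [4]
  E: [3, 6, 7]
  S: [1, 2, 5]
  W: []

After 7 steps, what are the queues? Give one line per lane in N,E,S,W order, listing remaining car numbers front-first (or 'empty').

Step 1 [NS]: N:car4-GO,E:wait,S:car1-GO,W:wait | queues: N=0 E=3 S=2 W=0
Step 2 [NS]: N:empty,E:wait,S:car2-GO,W:wait | queues: N=0 E=3 S=1 W=0
Step 3 [EW]: N:wait,E:car3-GO,S:wait,W:empty | queues: N=0 E=2 S=1 W=0
Step 4 [EW]: N:wait,E:car6-GO,S:wait,W:empty | queues: N=0 E=1 S=1 W=0
Step 5 [EW]: N:wait,E:car7-GO,S:wait,W:empty | queues: N=0 E=0 S=1 W=0
Step 6 [NS]: N:empty,E:wait,S:car5-GO,W:wait | queues: N=0 E=0 S=0 W=0

N: empty
E: empty
S: empty
W: empty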